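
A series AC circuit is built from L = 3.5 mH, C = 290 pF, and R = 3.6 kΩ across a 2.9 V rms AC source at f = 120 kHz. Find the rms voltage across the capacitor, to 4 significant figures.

3.245 V

ω = 2πf = 754000 rad/s
X_L = ωL = 2639 Ω
X_C = 1/(ωC) = 4573 Ω
Net reactance X = X_L − X_C = -1934 Ω
Z = 3600 − j1934 Ω
|Z| = √(3600² + 1934²) = 4087 Ω
I = V/|Z| = 709.6 μA
V_C = I·|Z_C| = 0.0007096 × 4573 = 3.245 V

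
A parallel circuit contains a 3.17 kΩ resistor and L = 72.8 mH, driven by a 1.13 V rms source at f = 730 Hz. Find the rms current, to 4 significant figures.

3.403 mA

ω = 2πf = 4587 rad/s
X_L = ωL = 333.9 Ω
Parallel: admittances add. Y = 1/R + 1/(jωL)
Y = (0.0003155 − j0.002995) S
|Y| = 0.003011 S → |Z| = 1/|Y| = 332.1 Ω, ∠Z = −∠Y = 83.99°
I = V/|Z| = 1.13/332.1 = 3.403 mA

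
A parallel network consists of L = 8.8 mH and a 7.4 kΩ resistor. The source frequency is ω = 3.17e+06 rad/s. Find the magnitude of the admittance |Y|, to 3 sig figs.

X_L = ωL = 27900 Ω
Parallel: admittances add. Y = 1/R + 1/(jωL)
Y = (0.000135 − j3.58e-05) S
|Y| = 0.000140 S → |Z| = 1/|Y| = 7150 Ω, ∠Z = −∠Y = 14.9°

140 μS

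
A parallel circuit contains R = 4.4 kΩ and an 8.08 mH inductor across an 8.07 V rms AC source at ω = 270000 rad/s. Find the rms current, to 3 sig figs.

4.13 mA

X_L = ωL = 2180 Ω
Parallel: admittances add. Y = 1/R + 1/(jωL)
Y = (0.000227 − j0.000458) S
|Y| = 0.000512 S → |Z| = 1/|Y| = 1950 Ω, ∠Z = −∠Y = 63.6°
I = V/|Z| = 8.07/1950 = 4.13 mA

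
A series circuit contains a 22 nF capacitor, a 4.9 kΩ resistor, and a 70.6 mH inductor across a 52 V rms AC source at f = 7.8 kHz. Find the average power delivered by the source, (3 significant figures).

ω = 2πf = 49010 rad/s
X_L = ωL = 3460 Ω
X_C = 1/(ωC) = 927 Ω
Net reactance X = X_L − X_C = 2530 Ω
Z = 4900 + j2530 Ω
|Z| = √(4900² + 2530²) = 5520 Ω
∠Z = arctan(2530/4900) = 27.3°
I = V/|Z| = 9.43 mA
P = VI cos φ = 52 × 0.00943 × cos(27.3°) = 436 mW

436 mW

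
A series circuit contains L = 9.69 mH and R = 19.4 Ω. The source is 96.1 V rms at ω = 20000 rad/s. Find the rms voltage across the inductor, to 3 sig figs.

95.6 V

X_L = ωL = 194 Ω
Z = 19.4 + j194 Ω
|Z| = √(19.4² + 194²) = 195 Ω
I = V/|Z| = 493 mA
V_L = I·|Z_L| = 0.493 × 194 = 95.6 V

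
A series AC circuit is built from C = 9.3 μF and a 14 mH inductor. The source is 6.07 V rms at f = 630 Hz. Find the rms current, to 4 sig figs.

ω = 2πf = 3958 rad/s
X_L = ωL = 55.42 Ω
X_C = 1/(ωC) = 27.16 Ω
Net reactance X = X_L − X_C = 28.25 Ω
Z = j28.25 Ω
|Z| = √(0² + 28.25²) = 28.25 Ω
I = V/|Z| = 6.07/28.25 = 214.8 mA

214.8 mA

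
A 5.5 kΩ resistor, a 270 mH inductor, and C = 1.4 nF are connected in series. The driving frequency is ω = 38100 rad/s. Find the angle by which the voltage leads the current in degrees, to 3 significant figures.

X_L = ωL = 10300 Ω
X_C = 1/(ωC) = 18700 Ω
Net reactance X = X_L − X_C = -8460 Ω
Z = 5500 − j8460 Ω
|Z| = √(5500² + 8460²) = 10100 Ω
∠Z = arctan(-8460/5500) = -57.0°

-57.0°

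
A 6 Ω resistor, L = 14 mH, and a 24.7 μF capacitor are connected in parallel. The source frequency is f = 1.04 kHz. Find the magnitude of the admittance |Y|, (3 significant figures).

ω = 2πf = 6535 rad/s
X_L = ωL = 91.5 Ω
X_C = 1/(ωC) = 6.20 Ω
Parallel: admittances add. Y = 1/R + 1/(jωL) + jωC
Y = (0.167 + j0.150) S
|Y| = 0.225 S → |Z| = 1/|Y| = 4.45 Ω, ∠Z = −∠Y = -42.1°

225 mS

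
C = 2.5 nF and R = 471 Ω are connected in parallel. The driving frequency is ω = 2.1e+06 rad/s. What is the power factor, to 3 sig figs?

0.375

X_C = 1/(ωC) = 190 Ω
Parallel: admittances add. Y = 1/R + jωC
Y = (0.00212 + j0.00525) S
|Y| = 0.00566 S → |Z| = 1/|Y| = 177 Ω, ∠Z = −∠Y = -68.0°
cos φ = cos(-68.0°) = 0.375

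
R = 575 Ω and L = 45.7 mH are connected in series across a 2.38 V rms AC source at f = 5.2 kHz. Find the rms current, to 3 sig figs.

1.49 mA

ω = 2πf = 32670 rad/s
X_L = ωL = 1490 Ω
Z = 575 + j1490 Ω
|Z| = √(575² + 1490²) = 1600 Ω
I = V/|Z| = 2.38/1600 = 1.49 mA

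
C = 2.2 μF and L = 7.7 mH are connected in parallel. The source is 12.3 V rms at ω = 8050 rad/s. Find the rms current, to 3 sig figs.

X_L = ωL = 62.0 Ω
X_C = 1/(ωC) = 56.5 Ω
Parallel: admittances add. Y = 1/(jωL) + jωC
Y = (0 + j0.00158) S
|Y| = 0.00158 S → |Z| = 1/|Y| = 634 Ω, ∠Z = −∠Y = -90.0°
I = V/|Z| = 12.3/634 = 19.4 mA

19.4 mA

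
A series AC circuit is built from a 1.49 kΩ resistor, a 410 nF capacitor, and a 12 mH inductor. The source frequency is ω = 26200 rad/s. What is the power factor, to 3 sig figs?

0.989

X_L = ωL = 314 Ω
X_C = 1/(ωC) = 93.1 Ω
Net reactance X = X_L − X_C = 221 Ω
Z = 1490 + j221 Ω
|Z| = √(1490² + 221²) = 1510 Ω
∠Z = arctan(221/1490) = 8.45°
cos φ = cos(8.45°) = 0.989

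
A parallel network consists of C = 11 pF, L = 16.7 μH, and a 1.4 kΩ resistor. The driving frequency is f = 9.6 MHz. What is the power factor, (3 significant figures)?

ω = 2πf = 6.032e+07 rad/s
X_L = ωL = 1010 Ω
X_C = 1/(ωC) = 1510 Ω
Parallel: admittances add. Y = 1/R + 1/(jωL) + jωC
Y = (0.000714 − j0.000329) S
|Y| = 0.000787 S → |Z| = 1/|Y| = 1270 Ω, ∠Z = −∠Y = 24.7°
cos φ = cos(24.7°) = 0.908

0.908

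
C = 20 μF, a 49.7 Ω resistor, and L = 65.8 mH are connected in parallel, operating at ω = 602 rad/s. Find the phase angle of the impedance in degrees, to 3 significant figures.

33.3°

X_L = ωL = 39.6 Ω
X_C = 1/(ωC) = 83.1 Ω
Parallel: admittances add. Y = 1/R + 1/(jωL) + jωC
Y = (0.0201 − j0.0132) S
|Y| = 0.0241 S → |Z| = 1/|Y| = 41.6 Ω, ∠Z = −∠Y = 33.3°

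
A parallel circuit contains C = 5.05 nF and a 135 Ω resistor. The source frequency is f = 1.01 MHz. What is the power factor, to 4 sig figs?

ω = 2πf = 6.346e+06 rad/s
X_C = 1/(ωC) = 31.20 Ω
Parallel: admittances add. Y = 1/R + jωC
Y = (0.007407 + j0.03205) S
|Y| = 0.03289 S → |Z| = 1/|Y| = 30.40 Ω, ∠Z = −∠Y = -76.99°
cos φ = cos(-76.99°) = 0.2252

0.2252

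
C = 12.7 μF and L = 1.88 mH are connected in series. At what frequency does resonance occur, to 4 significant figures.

1.030 kHz

ω₀ = 1/√(LC) = 1/√(0.00188 × 1.27e-05) = 6472 rad/s
f₀ = ω₀/(2π) = 1.030 kHz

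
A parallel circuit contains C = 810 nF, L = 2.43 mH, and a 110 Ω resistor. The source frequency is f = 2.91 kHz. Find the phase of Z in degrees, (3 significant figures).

40.3°

ω = 2πf = 18280 rad/s
X_L = ωL = 44.4 Ω
X_C = 1/(ωC) = 67.5 Ω
Parallel: admittances add. Y = 1/R + 1/(jωL) + jωC
Y = (0.00909 − j0.00770) S
|Y| = 0.0119 S → |Z| = 1/|Y| = 84.0 Ω, ∠Z = −∠Y = 40.3°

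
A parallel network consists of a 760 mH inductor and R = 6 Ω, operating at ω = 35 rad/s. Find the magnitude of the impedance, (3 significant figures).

5.85 Ω

X_L = ωL = 26.6 Ω
Parallel: admittances add. Y = 1/R + 1/(jωL)
Y = (0.167 − j0.0376) S
|Y| = 0.171 S → |Z| = 1/|Y| = 5.85 Ω, ∠Z = −∠Y = 12.7°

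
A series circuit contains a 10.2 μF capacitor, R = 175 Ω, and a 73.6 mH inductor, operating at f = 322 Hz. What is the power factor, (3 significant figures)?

0.867

ω = 2πf = 2023 rad/s
X_L = ωL = 149 Ω
X_C = 1/(ωC) = 48.5 Ω
Net reactance X = X_L − X_C = 100 Ω
Z = 175 + j100 Ω
|Z| = √(175² + 100²) = 202 Ω
∠Z = arctan(100/175) = 29.9°
cos φ = cos(29.9°) = 0.867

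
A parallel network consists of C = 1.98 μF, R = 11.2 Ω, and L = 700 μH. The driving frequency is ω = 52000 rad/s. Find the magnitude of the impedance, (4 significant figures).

8.553 Ω

X_L = ωL = 36.40 Ω
X_C = 1/(ωC) = 9.713 Ω
Parallel: admittances add. Y = 1/R + 1/(jωL) + jωC
Y = (0.08929 + j0.07549) S
|Y| = 0.1169 S → |Z| = 1/|Y| = 8.553 Ω, ∠Z = −∠Y = -40.21°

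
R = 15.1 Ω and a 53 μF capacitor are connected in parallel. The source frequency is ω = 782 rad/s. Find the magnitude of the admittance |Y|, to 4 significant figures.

X_C = 1/(ωC) = 24.13 Ω
Parallel: admittances add. Y = 1/R + jωC
Y = (0.06623 + j0.04145) S
|Y| = 0.07813 S → |Z| = 1/|Y| = 12.80 Ω, ∠Z = −∠Y = -32.04°

78.13 mS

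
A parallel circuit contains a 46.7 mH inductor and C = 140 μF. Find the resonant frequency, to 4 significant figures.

62.24 Hz

ω₀ = 1/√(LC) = 1/√(0.0467 × 0.00014) = 391.1 rad/s
f₀ = ω₀/(2π) = 62.24 Hz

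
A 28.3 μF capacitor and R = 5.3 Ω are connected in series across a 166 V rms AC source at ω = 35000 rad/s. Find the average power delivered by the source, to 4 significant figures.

X_C = 1/(ωC) = 1.010 Ω
Z = 5.300 − j1.010 Ω
|Z| = √(5.300² + 1.010²) = 5.395 Ω
∠Z = arctan(-1.010/5.300) = -10.79°
I = V/|Z| = 30.77 A
P = VI cos φ = 166 × 30.77 × cos(-10.79°) = 5.017 kW

5.017 kW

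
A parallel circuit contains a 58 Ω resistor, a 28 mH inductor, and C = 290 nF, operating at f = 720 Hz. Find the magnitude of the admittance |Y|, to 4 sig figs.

18.46 mS

ω = 2πf = 4524 rad/s
X_L = ωL = 126.7 Ω
X_C = 1/(ωC) = 762.2 Ω
Parallel: admittances add. Y = 1/R + 1/(jωL) + jωC
Y = (0.01724 − j0.006583) S
|Y| = 0.01846 S → |Z| = 1/|Y| = 54.19 Ω, ∠Z = −∠Y = 20.90°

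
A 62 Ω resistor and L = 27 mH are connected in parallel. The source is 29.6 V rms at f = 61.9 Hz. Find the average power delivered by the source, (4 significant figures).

14.13 W

ω = 2πf = 388.9 rad/s
X_L = ωL = 10.50 Ω
Parallel: admittances add. Y = 1/R + 1/(jωL)
Y = (0.01613 − j0.09523) S
|Y| = 0.09658 S → |Z| = 1/|Y| = 10.35 Ω, ∠Z = −∠Y = 80.39°
I = V/|Z| = 2.859 A
P = VI cos φ = 29.6 × 2.859 × cos(80.39°) = 14.13 W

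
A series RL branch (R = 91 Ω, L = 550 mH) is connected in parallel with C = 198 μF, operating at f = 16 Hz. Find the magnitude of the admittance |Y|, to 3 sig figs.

17.0 mS

ω = 2πf = 100.5 rad/s
X_L = ωL = 55.3 Ω
X_C = 1/(ωC) = 50.2 Ω
Branch 1 (R+jX_L): Z₁ = 91.0 + j55.3 Ω, |Z₁| = 106 Ω
Branch 2 (−jX_C): Z₂ = −j50.2 Ω
Parallel: Z = Z₁Z₂/(Z₁+Z₂), |Z| = 58.7 Ω, ∠Z = -61.9°
|Y| = 1/|Z| = 17.0 mS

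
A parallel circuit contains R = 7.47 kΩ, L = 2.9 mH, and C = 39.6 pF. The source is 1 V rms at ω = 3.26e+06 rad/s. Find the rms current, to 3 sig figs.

136 μA

X_L = ωL = 9450 Ω
X_C = 1/(ωC) = 7750 Ω
Parallel: admittances add. Y = 1/R + 1/(jωL) + jωC
Y = (0.000134 + j2.33e-05) S
|Y| = 0.000136 S → |Z| = 1/|Y| = 7360 Ω, ∠Z = −∠Y = -9.88°
I = V/|Z| = 1/7360 = 136 μA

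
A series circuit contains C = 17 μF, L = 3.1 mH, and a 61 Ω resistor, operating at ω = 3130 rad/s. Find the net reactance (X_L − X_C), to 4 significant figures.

X_L = ωL = 9.703 Ω
X_C = 1/(ωC) = 18.79 Ω
X = 9.703 − 18.79 = -9.090 Ω

-9.090 Ω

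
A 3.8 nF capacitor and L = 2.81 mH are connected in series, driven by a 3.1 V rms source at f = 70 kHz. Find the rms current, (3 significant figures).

4.86 mA

ω = 2πf = 439800 rad/s
X_L = ωL = 1240 Ω
X_C = 1/(ωC) = 598 Ω
Net reactance X = X_L − X_C = 638 Ω
Z = j638 Ω
|Z| = √(0² + 638²) = 638 Ω
I = V/|Z| = 3.1/638 = 4.86 mA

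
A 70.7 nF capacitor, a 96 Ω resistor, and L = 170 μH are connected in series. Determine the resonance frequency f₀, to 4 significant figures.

45.91 kHz

ω₀ = 1/√(LC) = 1/√(0.00017 × 7.07e-08) = 288400 rad/s
f₀ = ω₀/(2π) = 45.91 kHz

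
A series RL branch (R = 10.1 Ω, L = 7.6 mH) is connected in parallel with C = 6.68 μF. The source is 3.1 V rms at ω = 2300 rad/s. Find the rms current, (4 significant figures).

X_L = ωL = 17.48 Ω
X_C = 1/(ωC) = 65.09 Ω
Branch 1 (R+jX_L): Z₁ = 10.10 + j17.48 Ω, |Z₁| = 20.19 Ω
Branch 2 (−jX_C): Z₂ = −j65.09 Ω
Parallel: Z = Z₁Z₂/(Z₁+Z₂), |Z| = 27.00 Ω, ∠Z = 48.00°
I = V/|Z| = 3.1/27.00 = 114.8 mA

114.8 mA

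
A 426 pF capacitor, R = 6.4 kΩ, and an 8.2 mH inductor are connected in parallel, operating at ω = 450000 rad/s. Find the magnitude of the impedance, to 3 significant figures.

5710 Ω

X_L = ωL = 3690 Ω
X_C = 1/(ωC) = 5220 Ω
Parallel: admittances add. Y = 1/R + 1/(jωL) + jωC
Y = (0.000156 − j7.93e-05) S
|Y| = 0.000175 S → |Z| = 1/|Y| = 5710 Ω, ∠Z = −∠Y = 26.9°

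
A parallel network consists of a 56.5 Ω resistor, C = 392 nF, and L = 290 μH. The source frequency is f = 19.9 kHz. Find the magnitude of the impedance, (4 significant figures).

ω = 2πf = 125000 rad/s
X_L = ωL = 36.26 Ω
X_C = 1/(ωC) = 20.40 Ω
Parallel: admittances add. Y = 1/R + 1/(jωL) + jωC
Y = (0.01770 + j0.02144) S
|Y| = 0.02780 S → |Z| = 1/|Y| = 35.97 Ω, ∠Z = −∠Y = -50.45°

35.97 Ω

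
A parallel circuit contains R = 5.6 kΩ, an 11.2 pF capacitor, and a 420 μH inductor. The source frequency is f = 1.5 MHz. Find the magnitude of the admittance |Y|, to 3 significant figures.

231 μS

ω = 2πf = 9.425e+06 rad/s
X_L = ωL = 3960 Ω
X_C = 1/(ωC) = 9470 Ω
Parallel: admittances add. Y = 1/R + 1/(jωL) + jωC
Y = (0.000179 − j0.000147) S
|Y| = 0.000231 S → |Z| = 1/|Y| = 4320 Ω, ∠Z = −∠Y = 39.5°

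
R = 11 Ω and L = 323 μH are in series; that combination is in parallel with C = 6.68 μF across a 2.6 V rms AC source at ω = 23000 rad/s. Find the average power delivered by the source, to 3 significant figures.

422 mW

X_L = ωL = 7.43 Ω
X_C = 1/(ωC) = 6.51 Ω
Branch 1 (R+jX_L): Z₁ = 11.0 + j7.43 Ω, |Z₁| = 13.3 Ω
Branch 2 (−jX_C): Z₂ = −j6.51 Ω
Parallel: Z = Z₁Z₂/(Z₁+Z₂), |Z| = 7.83 Ω, ∠Z = -60.7°
I = V/|Z| = 332 mA
P = VI cos φ = 2.6 × 0.332 × cos(-60.7°) = 422 mW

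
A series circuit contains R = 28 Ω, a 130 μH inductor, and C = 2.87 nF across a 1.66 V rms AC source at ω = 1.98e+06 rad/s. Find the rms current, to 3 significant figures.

X_L = ωL = 257 Ω
X_C = 1/(ωC) = 176 Ω
Net reactance X = X_L − X_C = 81.4 Ω
Z = 28.0 + j81.4 Ω
|Z| = √(28.0² + 81.4²) = 86.1 Ω
I = V/|Z| = 1.66/86.1 = 19.3 mA

19.3 mA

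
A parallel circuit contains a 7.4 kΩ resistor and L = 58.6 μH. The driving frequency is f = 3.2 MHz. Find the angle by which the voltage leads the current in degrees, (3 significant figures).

81.0°

ω = 2πf = 2.011e+07 rad/s
X_L = ωL = 1180 Ω
Parallel: admittances add. Y = 1/R + 1/(jωL)
Y = (0.000135 − j0.000849) S
|Y| = 0.000859 S → |Z| = 1/|Y| = 1160 Ω, ∠Z = −∠Y = 81.0°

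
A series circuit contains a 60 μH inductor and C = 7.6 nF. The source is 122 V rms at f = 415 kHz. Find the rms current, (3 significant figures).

ω = 2πf = 2.608e+06 rad/s
X_L = ωL = 156 Ω
X_C = 1/(ωC) = 50.5 Ω
Net reactance X = X_L − X_C = 106 Ω
Z = j106 Ω
|Z| = √(0² + 106²) = 106 Ω
I = V/|Z| = 122/106 = 1.15 A

1.15 A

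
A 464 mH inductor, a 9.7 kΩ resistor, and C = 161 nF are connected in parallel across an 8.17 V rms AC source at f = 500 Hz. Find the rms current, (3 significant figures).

1.70 mA

ω = 2πf = 3142 rad/s
X_L = ωL = 1460 Ω
X_C = 1/(ωC) = 1980 Ω
Parallel: admittances add. Y = 1/R + 1/(jωL) + jωC
Y = (0.000103 − j0.000180) S
|Y| = 0.000208 S → |Z| = 1/|Y| = 4820 Ω, ∠Z = −∠Y = 60.2°
I = V/|Z| = 8.17/4820 = 1.70 mA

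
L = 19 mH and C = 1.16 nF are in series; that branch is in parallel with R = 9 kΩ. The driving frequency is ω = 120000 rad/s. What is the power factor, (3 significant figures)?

X_L = ωL = 2280 Ω
X_C = 1/(ωC) = 7180 Ω
Branch 1: Z₁ = R = 9000 Ω
Branch 2 (series LC): Z₂ = j(X_L − X_C) = −j4900 Ω
Parallel: Z = Z₁Z₂/(Z₁+Z₂), |Z| = 4310 Ω, ∠Z = -61.4°
cos φ = cos(-61.4°) = 0.478

0.478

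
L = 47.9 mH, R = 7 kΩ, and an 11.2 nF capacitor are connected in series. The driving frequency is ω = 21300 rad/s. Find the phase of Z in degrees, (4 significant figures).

X_L = ωL = 1020 Ω
X_C = 1/(ωC) = 4192 Ω
Net reactance X = X_L − X_C = -3172 Ω
Z = 7000 − j3172 Ω
|Z| = √(7000² + 3172²) = 7685 Ω
∠Z = arctan(-3172/7000) = -24.37°

-24.37°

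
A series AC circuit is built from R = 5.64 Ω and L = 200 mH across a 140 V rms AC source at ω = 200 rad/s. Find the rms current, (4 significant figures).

X_L = ωL = 40.00 Ω
Z = 5.640 + j40.00 Ω
|Z| = √(5.640² + 40.00²) = 40.40 Ω
I = V/|Z| = 140/40.40 = 3.466 A

3.466 A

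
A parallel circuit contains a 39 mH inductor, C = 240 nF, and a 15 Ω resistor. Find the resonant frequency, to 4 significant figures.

ω₀ = 1/√(LC) = 1/√(0.039 × 2.4e-07) = 10340 rad/s
f₀ = ω₀/(2π) = 1.645 kHz

1.645 kHz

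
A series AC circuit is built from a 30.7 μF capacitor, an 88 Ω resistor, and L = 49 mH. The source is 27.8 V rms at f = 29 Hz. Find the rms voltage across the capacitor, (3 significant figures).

26.0 V

ω = 2πf = 182.2 rad/s
X_L = ωL = 8.93 Ω
X_C = 1/(ωC) = 179 Ω
Net reactance X = X_L − X_C = -170 Ω
Z = 88.0 − j170 Ω
|Z| = √(88.0² + 170²) = 191 Ω
I = V/|Z| = 145 mA
V_C = I·|Z_C| = 0.145 × 179 = 26.0 V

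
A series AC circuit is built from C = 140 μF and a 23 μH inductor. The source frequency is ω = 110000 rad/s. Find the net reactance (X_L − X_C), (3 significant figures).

2.47 Ω

X_L = ωL = 2.53 Ω
X_C = 1/(ωC) = 0.0649 Ω
X = 2.53 − 0.0649 = 2.47 Ω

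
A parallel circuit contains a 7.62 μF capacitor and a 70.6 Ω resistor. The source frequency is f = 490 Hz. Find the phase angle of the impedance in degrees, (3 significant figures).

-58.9°

ω = 2πf = 3079 rad/s
X_C = 1/(ωC) = 42.6 Ω
Parallel: admittances add. Y = 1/R + jωC
Y = (0.0142 + j0.0235) S
|Y| = 0.0274 S → |Z| = 1/|Y| = 36.5 Ω, ∠Z = −∠Y = -58.9°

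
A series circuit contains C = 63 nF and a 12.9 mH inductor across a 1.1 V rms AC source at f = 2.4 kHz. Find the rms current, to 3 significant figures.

ω = 2πf = 15080 rad/s
X_L = ωL = 195 Ω
X_C = 1/(ωC) = 1050 Ω
Net reactance X = X_L − X_C = -858 Ω
Z = − j858 Ω
|Z| = √(0² + 858²) = 858 Ω
I = V/|Z| = 1.1/858 = 1.28 mA

1.28 mA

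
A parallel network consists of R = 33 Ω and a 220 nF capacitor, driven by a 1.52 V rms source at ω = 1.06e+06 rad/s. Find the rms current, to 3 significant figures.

X_C = 1/(ωC) = 4.29 Ω
Parallel: admittances add. Y = 1/R + jωC
Y = (0.0303 + j0.233) S
|Y| = 0.235 S → |Z| = 1/|Y| = 4.25 Ω, ∠Z = −∠Y = -82.6°
I = V/|Z| = 1.52/4.25 = 357 mA

357 mA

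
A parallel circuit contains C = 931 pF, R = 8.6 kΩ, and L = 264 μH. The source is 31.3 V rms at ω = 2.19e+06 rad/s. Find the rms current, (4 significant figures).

X_L = ωL = 578.2 Ω
X_C = 1/(ωC) = 490.5 Ω
Parallel: admittances add. Y = 1/R + 1/(jωL) + jωC
Y = (0.0001163 + j0.0003093) S
|Y| = 0.0003304 S → |Z| = 1/|Y| = 3027 Ω, ∠Z = −∠Y = -69.39°
I = V/|Z| = 31.3/3027 = 10.34 mA

10.34 mA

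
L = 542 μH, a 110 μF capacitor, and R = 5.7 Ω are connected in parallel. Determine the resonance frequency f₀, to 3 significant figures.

652 Hz

ω₀ = 1/√(LC) = 1/√(0.000542 × 0.00011) = 4095 rad/s
f₀ = ω₀/(2π) = 652 Hz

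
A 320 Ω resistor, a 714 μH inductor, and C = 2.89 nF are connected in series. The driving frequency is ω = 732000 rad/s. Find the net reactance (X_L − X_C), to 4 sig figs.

49.94 Ω

X_L = ωL = 522.6 Ω
X_C = 1/(ωC) = 472.7 Ω
X = 522.6 − 472.7 = 49.94 Ω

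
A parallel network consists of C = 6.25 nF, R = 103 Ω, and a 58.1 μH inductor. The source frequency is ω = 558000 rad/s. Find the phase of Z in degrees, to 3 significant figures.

70.5°

X_L = ωL = 32.4 Ω
X_C = 1/(ωC) = 287 Ω
Parallel: admittances add. Y = 1/R + 1/(jωL) + jωC
Y = (0.00971 − j0.0274) S
|Y| = 0.0290 S → |Z| = 1/|Y| = 34.4 Ω, ∠Z = −∠Y = 70.5°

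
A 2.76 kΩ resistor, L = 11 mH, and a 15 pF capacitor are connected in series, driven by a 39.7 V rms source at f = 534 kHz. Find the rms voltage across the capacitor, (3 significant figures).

45.7 V

ω = 2πf = 3.355e+06 rad/s
X_L = ωL = 36900 Ω
X_C = 1/(ωC) = 19900 Ω
Net reactance X = X_L − X_C = 17000 Ω
Z = 2760 + j17000 Ω
|Z| = √(2760² + 17000²) = 17300 Ω
I = V/|Z| = 2.30 mA
V_C = I·|Z_C| = 0.00230 × 19900 = 45.7 V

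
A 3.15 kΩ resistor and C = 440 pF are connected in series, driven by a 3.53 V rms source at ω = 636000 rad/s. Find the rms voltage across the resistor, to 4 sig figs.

X_C = 1/(ωC) = 3573 Ω
Z = 3150 − j3573 Ω
|Z| = √(3150² + 3573²) = 4764 Ω
I = V/|Z| = 741.0 μA
V_R = I·|Z_R| = 0.0007410 × 3150 = 2.334 V

2.334 V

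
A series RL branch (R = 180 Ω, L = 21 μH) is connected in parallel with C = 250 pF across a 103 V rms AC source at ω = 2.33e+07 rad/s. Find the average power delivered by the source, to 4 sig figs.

X_L = ωL = 489.3 Ω
X_C = 1/(ωC) = 171.7 Ω
Branch 1 (R+jX_L): Z₁ = 180.0 + j489.3 Ω, |Z₁| = 521.4 Ω
Branch 2 (−jX_C): Z₂ = −j171.7 Ω
Parallel: Z = Z₁Z₂/(Z₁+Z₂), |Z| = 245.2 Ω, ∠Z = -80.66°
I = V/|Z| = 420.1 mA
P = VI cos φ = 103 × 0.4201 × cos(-80.66°) = 7.025 W

7.025 W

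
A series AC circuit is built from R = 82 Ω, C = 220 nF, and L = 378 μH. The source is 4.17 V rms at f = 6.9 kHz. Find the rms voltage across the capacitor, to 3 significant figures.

ω = 2πf = 43350 rad/s
X_L = ωL = 16.4 Ω
X_C = 1/(ωC) = 105 Ω
Net reactance X = X_L − X_C = -88.5 Ω
Z = 82.0 − j88.5 Ω
|Z| = √(82.0² + 88.5²) = 121 Ω
I = V/|Z| = 34.6 mA
V_C = I·|Z_C| = 0.0346 × 105 = 3.62 V

3.62 V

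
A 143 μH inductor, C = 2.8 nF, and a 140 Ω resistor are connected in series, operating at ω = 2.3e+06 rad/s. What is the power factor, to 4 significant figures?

X_L = ωL = 328.9 Ω
X_C = 1/(ωC) = 155.3 Ω
Net reactance X = X_L − X_C = 173.6 Ω
Z = 140.0 + j173.6 Ω
|Z| = √(140.0² + 173.6²) = 223.0 Ω
∠Z = arctan(173.6/140.0) = 51.12°
cos φ = cos(51.12°) = 0.6277

0.6277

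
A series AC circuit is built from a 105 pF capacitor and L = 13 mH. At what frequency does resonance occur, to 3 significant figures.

136 kHz

ω₀ = 1/√(LC) = 1/√(0.013 × 1.05e-10) = 855900 rad/s
f₀ = ω₀/(2π) = 136 kHz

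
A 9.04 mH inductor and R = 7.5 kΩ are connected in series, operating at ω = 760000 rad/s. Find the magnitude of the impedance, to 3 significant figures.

10200 Ω

X_L = ωL = 6870 Ω
Z = 7500 + j6870 Ω
|Z| = √(7500² + 6870²) = 10200 Ω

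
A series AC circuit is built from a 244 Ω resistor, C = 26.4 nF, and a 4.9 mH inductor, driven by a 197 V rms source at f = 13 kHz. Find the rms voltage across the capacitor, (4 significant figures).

ω = 2πf = 81680 rad/s
X_L = ωL = 400.2 Ω
X_C = 1/(ωC) = 463.7 Ω
Net reactance X = X_L − X_C = -63.50 Ω
Z = 244.0 − j63.50 Ω
|Z| = √(244.0² + 63.50²) = 252.1 Ω
I = V/|Z| = 781.4 mA
V_C = I·|Z_C| = 0.7814 × 463.7 = 362.3 V

362.3 V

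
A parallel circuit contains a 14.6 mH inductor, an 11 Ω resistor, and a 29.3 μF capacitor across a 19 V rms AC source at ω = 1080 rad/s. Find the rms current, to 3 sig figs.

X_L = ωL = 15.8 Ω
X_C = 1/(ωC) = 31.6 Ω
Parallel: admittances add. Y = 1/R + 1/(jωL) + jωC
Y = (0.0909 − j0.0318) S
|Y| = 0.0963 S → |Z| = 1/|Y| = 10.4 Ω, ∠Z = −∠Y = 19.3°
I = V/|Z| = 19/10.4 = 1.83 A

1.83 A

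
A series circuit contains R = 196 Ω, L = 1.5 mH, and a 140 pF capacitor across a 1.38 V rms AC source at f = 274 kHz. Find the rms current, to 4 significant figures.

874.1 μA

ω = 2πf = 1.722e+06 rad/s
X_L = ωL = 2582 Ω
X_C = 1/(ωC) = 4149 Ω
Net reactance X = X_L − X_C = -1567 Ω
Z = 196.0 − j1567 Ω
|Z| = √(196.0² + 1567²) = 1579 Ω
I = V/|Z| = 1.38/1579 = 874.1 μA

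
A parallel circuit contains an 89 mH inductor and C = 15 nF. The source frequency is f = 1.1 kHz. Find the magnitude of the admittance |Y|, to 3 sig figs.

ω = 2πf = 6912 rad/s
X_L = ωL = 615 Ω
X_C = 1/(ωC) = 9650 Ω
Parallel: admittances add. Y = 1/(jωL) + jωC
Y = (0 − j0.00152) S
|Y| = 0.00152 S → |Z| = 1/|Y| = 657 Ω, ∠Z = −∠Y = 90.0°

1.52 mS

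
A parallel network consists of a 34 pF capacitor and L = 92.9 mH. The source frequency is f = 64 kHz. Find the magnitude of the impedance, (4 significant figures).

76360 Ω

ω = 2πf = 402100 rad/s
X_L = ωL = 37360 Ω
X_C = 1/(ωC) = 73140 Ω
Parallel: admittances add. Y = 1/(jωL) + jωC
Y = (0 − j1.31e-05) S
|Y| = 1.31e-05 S → |Z| = 1/|Y| = 76360 Ω, ∠Z = −∠Y = 90.00°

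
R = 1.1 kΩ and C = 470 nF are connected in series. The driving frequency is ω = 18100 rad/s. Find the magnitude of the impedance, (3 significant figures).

1110 Ω

X_C = 1/(ωC) = 118 Ω
Z = 1100 − j118 Ω
|Z| = √(1100² + 118²) = 1110 Ω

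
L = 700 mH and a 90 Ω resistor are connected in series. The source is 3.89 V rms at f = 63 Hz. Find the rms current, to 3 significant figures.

ω = 2πf = 395.8 rad/s
X_L = ωL = 277 Ω
Z = 90.0 + j277 Ω
|Z| = √(90.0² + 277²) = 291 Ω
I = V/|Z| = 3.89/291 = 13.4 mA

13.4 mA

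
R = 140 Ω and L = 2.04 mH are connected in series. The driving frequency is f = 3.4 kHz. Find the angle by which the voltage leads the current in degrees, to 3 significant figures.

ω = 2πf = 21360 rad/s
X_L = ωL = 43.6 Ω
Z = 140 + j43.6 Ω
|Z| = √(140² + 43.6²) = 147 Ω
∠Z = arctan(43.6/140) = 17.3°

17.3°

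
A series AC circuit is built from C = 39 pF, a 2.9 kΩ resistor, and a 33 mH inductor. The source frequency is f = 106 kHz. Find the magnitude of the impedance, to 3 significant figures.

16800 Ω

ω = 2πf = 666000 rad/s
X_L = ωL = 22000 Ω
X_C = 1/(ωC) = 38500 Ω
Net reactance X = X_L − X_C = -16500 Ω
Z = 2900 − j16500 Ω
|Z| = √(2900² + 16500²) = 16800 Ω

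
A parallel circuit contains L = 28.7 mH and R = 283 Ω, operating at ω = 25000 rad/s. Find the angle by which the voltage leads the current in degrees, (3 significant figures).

X_L = ωL = 718 Ω
Parallel: admittances add. Y = 1/R + 1/(jωL)
Y = (0.00353 − j0.00139) S
|Y| = 0.00380 S → |Z| = 1/|Y| = 263 Ω, ∠Z = −∠Y = 21.5°

21.5°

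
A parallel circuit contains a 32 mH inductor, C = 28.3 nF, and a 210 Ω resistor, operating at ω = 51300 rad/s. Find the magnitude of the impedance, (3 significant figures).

X_L = ωL = 1640 Ω
X_C = 1/(ωC) = 689 Ω
Parallel: admittances add. Y = 1/R + 1/(jωL) + jωC
Y = (0.00476 + j0.000843) S
|Y| = 0.00484 S → |Z| = 1/|Y| = 207 Ω, ∠Z = −∠Y = -10.0°

207 Ω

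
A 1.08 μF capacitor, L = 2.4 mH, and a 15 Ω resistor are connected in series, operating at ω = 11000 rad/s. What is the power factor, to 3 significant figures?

X_L = ωL = 26.4 Ω
X_C = 1/(ωC) = 84.2 Ω
Net reactance X = X_L − X_C = -57.8 Ω
Z = 15.0 − j57.8 Ω
|Z| = √(15.0² + 57.8²) = 59.7 Ω
∠Z = arctan(-57.8/15.0) = -75.4°
cos φ = cos(-75.4°) = 0.251

0.251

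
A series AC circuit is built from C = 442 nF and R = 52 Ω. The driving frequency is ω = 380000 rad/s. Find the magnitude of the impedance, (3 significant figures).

52.3 Ω

X_C = 1/(ωC) = 5.95 Ω
Z = 52.0 − j5.95 Ω
|Z| = √(52.0² + 5.95²) = 52.3 Ω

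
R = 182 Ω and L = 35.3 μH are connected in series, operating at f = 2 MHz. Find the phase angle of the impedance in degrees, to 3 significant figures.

67.7°

ω = 2πf = 1.257e+07 rad/s
X_L = ωL = 444 Ω
Z = 182 + j444 Ω
|Z| = √(182² + 444²) = 479 Ω
∠Z = arctan(444/182) = 67.7°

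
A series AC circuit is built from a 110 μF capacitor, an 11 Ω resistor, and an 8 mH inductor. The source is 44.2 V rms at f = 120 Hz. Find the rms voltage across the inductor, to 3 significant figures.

21.3 V

ω = 2πf = 754.0 rad/s
X_L = ωL = 6.03 Ω
X_C = 1/(ωC) = 12.1 Ω
Net reactance X = X_L − X_C = -6.03 Ω
Z = 11.0 − j6.03 Ω
|Z| = √(11.0² + 6.03²) = 12.5 Ω
I = V/|Z| = 3.52 A
V_L = I·|Z_L| = 3.52 × 6.03 = 21.3 V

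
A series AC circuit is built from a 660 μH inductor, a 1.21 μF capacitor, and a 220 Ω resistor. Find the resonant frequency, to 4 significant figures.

ω₀ = 1/√(LC) = 1/√(0.00066 × 1.21e-06) = 35390 rad/s
f₀ = ω₀/(2π) = 5.632 kHz

5.632 kHz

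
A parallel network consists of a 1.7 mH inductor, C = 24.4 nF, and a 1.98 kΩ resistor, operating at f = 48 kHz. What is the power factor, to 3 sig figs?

ω = 2πf = 301600 rad/s
X_L = ωL = 513 Ω
X_C = 1/(ωC) = 136 Ω
Parallel: admittances add. Y = 1/R + 1/(jωL) + jωC
Y = (0.000505 + j0.00541) S
|Y| = 0.00543 S → |Z| = 1/|Y| = 184 Ω, ∠Z = −∠Y = -84.7°
cos φ = cos(-84.7°) = 0.0930

0.0930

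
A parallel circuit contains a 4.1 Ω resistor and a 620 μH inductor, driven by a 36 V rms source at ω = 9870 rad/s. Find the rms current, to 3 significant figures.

X_L = ωL = 6.12 Ω
Parallel: admittances add. Y = 1/R + 1/(jωL)
Y = (0.244 − j0.163) S
|Y| = 0.294 S → |Z| = 1/|Y| = 3.41 Ω, ∠Z = −∠Y = 33.8°
I = V/|Z| = 36/3.41 = 10.6 A

10.6 A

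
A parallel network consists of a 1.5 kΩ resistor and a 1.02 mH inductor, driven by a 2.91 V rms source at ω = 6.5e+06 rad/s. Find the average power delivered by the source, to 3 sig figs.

5.65 mW

X_L = ωL = 6630 Ω
Parallel: admittances add. Y = 1/R + 1/(jωL)
Y = (0.000667 − j0.000151) S
|Y| = 0.000684 S → |Z| = 1/|Y| = 1460 Ω, ∠Z = −∠Y = 12.7°
I = V/|Z| = 1.99 mA
P = VI cos φ = 2.91 × 0.00199 × cos(12.7°) = 5.65 mW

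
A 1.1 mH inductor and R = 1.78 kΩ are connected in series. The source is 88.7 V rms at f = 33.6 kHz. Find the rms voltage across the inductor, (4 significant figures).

ω = 2πf = 211100 rad/s
X_L = ωL = 232.2 Ω
Z = 1780 + j232.2 Ω
|Z| = √(1780² + 232.2²) = 1795 Ω
I = V/|Z| = 49.41 mA
V_L = I·|Z_L| = 0.04941 × 232.2 = 11.47 V

11.47 V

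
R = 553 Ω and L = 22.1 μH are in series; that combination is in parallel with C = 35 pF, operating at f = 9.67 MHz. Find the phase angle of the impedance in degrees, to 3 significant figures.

-80.0°

ω = 2πf = 6.076e+07 rad/s
X_L = ωL = 1340 Ω
X_C = 1/(ωC) = 470 Ω
Branch 1 (R+jX_L): Z₁ = 553 + j1340 Ω, |Z₁| = 1450 Ω
Branch 2 (−jX_C): Z₂ = −j470 Ω
Parallel: Z = Z₁Z₂/(Z₁+Z₂), |Z| = 661 Ω, ∠Z = -80.0°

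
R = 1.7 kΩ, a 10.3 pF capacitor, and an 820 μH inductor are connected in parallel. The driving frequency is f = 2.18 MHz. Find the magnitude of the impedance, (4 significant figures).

ω = 2πf = 1.37e+07 rad/s
X_L = ωL = 11230 Ω
X_C = 1/(ωC) = 7088 Ω
Parallel: admittances add. Y = 1/R + 1/(jωL) + jωC
Y = (0.0005882 + j5.205e-05) S
|Y| = 0.0005905 S → |Z| = 1/|Y| = 1693 Ω, ∠Z = −∠Y = -5.057°

1693 Ω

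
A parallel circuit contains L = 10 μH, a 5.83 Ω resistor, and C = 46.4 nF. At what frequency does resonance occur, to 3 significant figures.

ω₀ = 1/√(LC) = 1/√(1e-05 × 4.64e-08) = 1.468e+06 rad/s
f₀ = ω₀/(2π) = 234 kHz

234 kHz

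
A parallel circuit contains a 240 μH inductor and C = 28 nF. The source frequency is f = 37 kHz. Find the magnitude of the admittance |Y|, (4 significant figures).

ω = 2πf = 232500 rad/s
X_L = ωL = 55.79 Ω
X_C = 1/(ωC) = 153.6 Ω
Parallel: admittances add. Y = 1/(jωL) + jωC
Y = (0 − j0.01141) S
|Y| = 0.01141 S → |Z| = 1/|Y| = 87.62 Ω, ∠Z = −∠Y = 90.00°

11.41 mS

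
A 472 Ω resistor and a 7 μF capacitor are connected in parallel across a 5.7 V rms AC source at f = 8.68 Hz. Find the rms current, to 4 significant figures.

ω = 2πf = 54.54 rad/s
X_C = 1/(ωC) = 2619 Ω
Parallel: admittances add. Y = 1/R + jωC
Y = (0.002119 + j0.0003818) S
|Y| = 0.002153 S → |Z| = 1/|Y| = 464.5 Ω, ∠Z = −∠Y = -10.21°
I = V/|Z| = 5.7/464.5 = 12.27 mA

12.27 mA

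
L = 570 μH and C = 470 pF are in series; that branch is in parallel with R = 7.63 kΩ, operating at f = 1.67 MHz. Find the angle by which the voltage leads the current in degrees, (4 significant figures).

52.86°

ω = 2πf = 1.049e+07 rad/s
X_L = ωL = 5981 Ω
X_C = 1/(ωC) = 202.8 Ω
Branch 1: Z₁ = R = 7630 Ω
Branch 2 (series LC): Z₂ = j(X_L − X_C) = j5778 Ω
Parallel: Z = Z₁Z₂/(Z₁+Z₂), |Z| = 4606 Ω, ∠Z = 52.86°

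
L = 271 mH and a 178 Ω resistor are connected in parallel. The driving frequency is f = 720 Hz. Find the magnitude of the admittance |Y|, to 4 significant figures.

ω = 2πf = 4524 rad/s
X_L = ωL = 1226 Ω
Parallel: admittances add. Y = 1/R + 1/(jωL)
Y = (0.005618 − j0.0008157) S
|Y| = 0.005677 S → |Z| = 1/|Y| = 176.2 Ω, ∠Z = −∠Y = 8.261°

5.677 mS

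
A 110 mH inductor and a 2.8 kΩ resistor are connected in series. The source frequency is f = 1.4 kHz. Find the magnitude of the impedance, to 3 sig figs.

2960 Ω

ω = 2πf = 8796 rad/s
X_L = ωL = 968 Ω
Z = 2800 + j968 Ω
|Z| = √(2800² + 968²) = 2960 Ω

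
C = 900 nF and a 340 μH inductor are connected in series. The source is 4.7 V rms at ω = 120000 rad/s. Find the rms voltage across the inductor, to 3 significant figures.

X_L = ωL = 40.8 Ω
X_C = 1/(ωC) = 9.26 Ω
Net reactance X = X_L − X_C = 31.5 Ω
Z = j31.5 Ω
|Z| = √(0² + 31.5²) = 31.5 Ω
I = V/|Z| = 149 mA
V_L = I·|Z_L| = 0.149 × 40.8 = 6.08 V

6.08 V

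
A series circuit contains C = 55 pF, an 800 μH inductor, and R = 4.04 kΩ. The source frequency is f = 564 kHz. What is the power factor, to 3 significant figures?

ω = 2πf = 3.544e+06 rad/s
X_L = ωL = 2830 Ω
X_C = 1/(ωC) = 5130 Ω
Net reactance X = X_L − X_C = -2300 Ω
Z = 4040 − j2300 Ω
|Z| = √(4040² + 2300²) = 4650 Ω
∠Z = arctan(-2300/4040) = -29.6°
cos φ = cos(-29.6°) = 0.869

0.869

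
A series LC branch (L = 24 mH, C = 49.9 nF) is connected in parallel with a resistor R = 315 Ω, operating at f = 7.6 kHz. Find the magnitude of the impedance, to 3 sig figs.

ω = 2πf = 47750 rad/s
X_L = ωL = 1150 Ω
X_C = 1/(ωC) = 420 Ω
Branch 1: Z₁ = R = 315 Ω
Branch 2 (series LC): Z₂ = j(X_L − X_C) = j726 Ω
Parallel: Z = Z₁Z₂/(Z₁+Z₂), |Z| = 289 Ω, ∠Z = 23.4°

289 Ω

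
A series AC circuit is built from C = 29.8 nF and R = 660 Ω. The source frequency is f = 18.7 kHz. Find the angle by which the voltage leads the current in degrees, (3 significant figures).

-23.4°

ω = 2πf = 117500 rad/s
X_C = 1/(ωC) = 286 Ω
Z = 660 − j286 Ω
|Z| = √(660² + 286²) = 719 Ω
∠Z = arctan(-286/660) = -23.4°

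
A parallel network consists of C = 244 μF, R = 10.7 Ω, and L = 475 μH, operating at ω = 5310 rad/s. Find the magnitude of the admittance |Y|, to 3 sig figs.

X_L = ωL = 2.52 Ω
X_C = 1/(ωC) = 0.772 Ω
Parallel: admittances add. Y = 1/R + 1/(jωL) + jωC
Y = (0.0935 + j0.899) S
|Y| = 0.904 S → |Z| = 1/|Y| = 1.11 Ω, ∠Z = −∠Y = -84.1°

904 mS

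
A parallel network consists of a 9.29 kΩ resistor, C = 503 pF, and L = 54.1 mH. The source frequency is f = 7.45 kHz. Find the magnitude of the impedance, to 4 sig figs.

ω = 2πf = 46810 rad/s
X_L = ωL = 2532 Ω
X_C = 1/(ωC) = 42470 Ω
Parallel: admittances add. Y = 1/R + 1/(jωL) + jωC
Y = (0.0001076 − j0.0003713) S
|Y| = 0.0003866 S → |Z| = 1/|Y| = 2586 Ω, ∠Z = −∠Y = 73.83°

2586 Ω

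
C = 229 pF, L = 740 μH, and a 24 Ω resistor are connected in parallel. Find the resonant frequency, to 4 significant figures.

386.6 kHz

ω₀ = 1/√(LC) = 1/√(0.00074 × 2.29e-10) = 2.429e+06 rad/s
f₀ = ω₀/(2π) = 386.6 kHz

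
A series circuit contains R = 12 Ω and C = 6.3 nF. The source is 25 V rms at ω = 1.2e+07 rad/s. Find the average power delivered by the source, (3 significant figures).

23.5 W

X_C = 1/(ωC) = 13.2 Ω
Z = 12.0 − j13.2 Ω
|Z| = √(12.0² + 13.2²) = 17.9 Ω
∠Z = arctan(-13.2/12.0) = -47.8°
I = V/|Z| = 1.40 A
P = VI cos φ = 25 × 1.40 × cos(-47.8°) = 23.5 W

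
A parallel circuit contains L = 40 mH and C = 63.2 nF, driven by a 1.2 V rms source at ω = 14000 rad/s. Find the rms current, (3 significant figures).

1.08 mA

X_L = ωL = 560 Ω
X_C = 1/(ωC) = 1130 Ω
Parallel: admittances add. Y = 1/(jωL) + jωC
Y = (0 − j0.000901) S
|Y| = 0.000901 S → |Z| = 1/|Y| = 1110 Ω, ∠Z = −∠Y = 90.0°
I = V/|Z| = 1.2/1110 = 1.08 mA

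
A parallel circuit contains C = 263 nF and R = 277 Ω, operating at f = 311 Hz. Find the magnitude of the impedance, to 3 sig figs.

ω = 2πf = 1954 rad/s
X_C = 1/(ωC) = 1950 Ω
Parallel: admittances add. Y = 1/R + jωC
Y = (0.00361 + j0.000514) S
|Y| = 0.00365 S → |Z| = 1/|Y| = 274 Ω, ∠Z = −∠Y = -8.10°

274 Ω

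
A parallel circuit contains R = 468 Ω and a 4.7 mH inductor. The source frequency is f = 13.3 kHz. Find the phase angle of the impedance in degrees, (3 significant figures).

50.0°

ω = 2πf = 83570 rad/s
X_L = ωL = 393 Ω
Parallel: admittances add. Y = 1/R + 1/(jωL)
Y = (0.00214 − j0.00255) S
|Y| = 0.00332 S → |Z| = 1/|Y| = 301 Ω, ∠Z = −∠Y = 50.0°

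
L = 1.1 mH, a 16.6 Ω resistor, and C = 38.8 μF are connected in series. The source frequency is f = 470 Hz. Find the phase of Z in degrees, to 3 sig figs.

ω = 2πf = 2953 rad/s
X_L = ωL = 3.25 Ω
X_C = 1/(ωC) = 8.73 Ω
Net reactance X = X_L − X_C = -5.48 Ω
Z = 16.6 − j5.48 Ω
|Z| = √(16.6² + 5.48²) = 17.5 Ω
∠Z = arctan(-5.48/16.6) = -18.3°

-18.3°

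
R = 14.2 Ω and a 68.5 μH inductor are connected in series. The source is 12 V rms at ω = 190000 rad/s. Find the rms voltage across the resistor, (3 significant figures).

8.85 V

X_L = ωL = 13.0 Ω
Z = 14.2 + j13.0 Ω
|Z| = √(14.2² + 13.0²) = 19.3 Ω
I = V/|Z| = 623 mA
V_R = I·|Z_R| = 0.623 × 14.2 = 8.85 V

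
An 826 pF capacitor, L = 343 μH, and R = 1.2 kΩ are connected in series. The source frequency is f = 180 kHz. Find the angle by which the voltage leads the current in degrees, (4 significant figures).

-29.63°

ω = 2πf = 1.131e+06 rad/s
X_L = ωL = 387.9 Ω
X_C = 1/(ωC) = 1070 Ω
Net reactance X = X_L − X_C = -682.5 Ω
Z = 1200 − j682.5 Ω
|Z| = √(1200² + 682.5²) = 1381 Ω
∠Z = arctan(-682.5/1200) = -29.63°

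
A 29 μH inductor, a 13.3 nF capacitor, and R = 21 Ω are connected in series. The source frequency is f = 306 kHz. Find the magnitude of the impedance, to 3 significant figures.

ω = 2πf = 1.923e+06 rad/s
X_L = ωL = 55.8 Ω
X_C = 1/(ωC) = 39.1 Ω
Net reactance X = X_L − X_C = 16.7 Ω
Z = 21.0 + j16.7 Ω
|Z| = √(21.0² + 16.7²) = 26.8 Ω

26.8 Ω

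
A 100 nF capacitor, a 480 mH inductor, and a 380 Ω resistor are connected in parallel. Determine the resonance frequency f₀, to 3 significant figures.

726 Hz

ω₀ = 1/√(LC) = 1/√(0.48 × 1e-07) = 4564 rad/s
f₀ = ω₀/(2π) = 726 Hz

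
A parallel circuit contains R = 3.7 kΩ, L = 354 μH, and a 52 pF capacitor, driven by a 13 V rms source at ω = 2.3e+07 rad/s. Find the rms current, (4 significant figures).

X_L = ωL = 8142 Ω
X_C = 1/(ωC) = 836.1 Ω
Parallel: admittances add. Y = 1/R + 1/(jωL) + jωC
Y = (0.0002703 + j0.001073) S
|Y| = 0.001107 S → |Z| = 1/|Y| = 903.6 Ω, ∠Z = −∠Y = -75.86°
I = V/|Z| = 13/903.6 = 14.39 mA

14.39 mA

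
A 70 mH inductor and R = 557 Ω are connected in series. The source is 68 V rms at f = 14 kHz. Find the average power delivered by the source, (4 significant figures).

ω = 2πf = 87960 rad/s
X_L = ωL = 6158 Ω
Z = 557.0 + j6158 Ω
|Z| = √(557.0² + 6158²) = 6183 Ω
∠Z = arctan(6158/557.0) = 84.83°
I = V/|Z| = 11.00 mA
P = VI cos φ = 68 × 0.01100 × cos(84.83°) = 67.38 mW

67.38 mW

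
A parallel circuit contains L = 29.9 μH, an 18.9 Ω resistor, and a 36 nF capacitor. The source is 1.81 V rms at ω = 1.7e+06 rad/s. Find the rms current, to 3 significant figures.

X_L = ωL = 50.8 Ω
X_C = 1/(ωC) = 16.3 Ω
Parallel: admittances add. Y = 1/R + 1/(jωL) + jωC
Y = (0.0529 + j0.0415) S
|Y| = 0.0673 S → |Z| = 1/|Y| = 14.9 Ω, ∠Z = −∠Y = -38.1°
I = V/|Z| = 1.81/14.9 = 122 mA

122 mA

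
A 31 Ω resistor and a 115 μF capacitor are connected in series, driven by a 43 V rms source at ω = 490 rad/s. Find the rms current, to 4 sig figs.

1.204 A

X_C = 1/(ωC) = 17.75 Ω
Z = 31.00 − j17.75 Ω
|Z| = √(31.00² + 17.75²) = 35.72 Ω
I = V/|Z| = 43/35.72 = 1.204 A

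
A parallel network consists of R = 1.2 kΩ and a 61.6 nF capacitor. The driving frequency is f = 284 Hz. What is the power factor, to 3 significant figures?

ω = 2πf = 1784 rad/s
X_C = 1/(ωC) = 9100 Ω
Parallel: admittances add. Y = 1/R + jωC
Y = (0.000833 + j0.000110) S
|Y| = 0.000841 S → |Z| = 1/|Y| = 1190 Ω, ∠Z = −∠Y = -7.51°
cos φ = cos(-7.51°) = 0.991

0.991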